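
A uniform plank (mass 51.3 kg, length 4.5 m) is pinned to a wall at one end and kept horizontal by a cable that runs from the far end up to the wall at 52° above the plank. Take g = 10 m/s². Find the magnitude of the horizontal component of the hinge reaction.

H_x ≈ 200 N

Take torques about the hinge: T sin 52° · 4.5 = 51.3×10×2.25 = 1154.2 N·m.
So T = 1154.2 / (0.7880 × 4.5) = 325.5 N.
ΣF_x = 0: H_x = T cos 52° = 200.4 N.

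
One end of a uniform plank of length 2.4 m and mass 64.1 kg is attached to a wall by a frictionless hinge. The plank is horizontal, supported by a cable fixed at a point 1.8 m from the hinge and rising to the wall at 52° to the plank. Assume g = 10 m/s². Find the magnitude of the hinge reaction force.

Take torques about the hinge: T sin 52° · 1.8 = 64.1×10×1.2 = 769.2 N·m.
So T = 769.2 / (0.7880 × 1.8) = 542.29 N.
ΣF_x = 0: H_x = T cos 52° = 333.87 N.
ΣF_y = 0: H_y = (64.1×10) − T sin 52° = 641 − 427.33 = 213.67 N.
|H| = √(H_x² + H_y²) = √((333.87)² + (213.67)²) = 396.39 N.

|H| ≈ 396 N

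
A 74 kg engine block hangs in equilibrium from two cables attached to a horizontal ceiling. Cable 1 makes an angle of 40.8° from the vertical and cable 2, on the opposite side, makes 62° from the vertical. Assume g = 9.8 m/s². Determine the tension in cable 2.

T_2 ≈ 486 N

Angles from the horizontal: cable 1 is 90° − 40.8° = 49.2°, cable 2 is 90° − 62° = 28°.
Weight W = 74 × 9.8 = 725.2 N acts straight down.
Horizontal: T_1 cos 49.2° = T_2 cos 28°  →  T_1 = 1.351 T_2.
Vertical: T_1 sin 49.2° + T_2 sin 28° = 725.2.
Substituting the horizontal relation into the vertical equation gives 1.492 T_2 = 725.2, so T_2 = 485.9 N.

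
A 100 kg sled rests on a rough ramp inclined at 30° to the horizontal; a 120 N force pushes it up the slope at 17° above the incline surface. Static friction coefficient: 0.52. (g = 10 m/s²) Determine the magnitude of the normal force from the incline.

N ≈ 831 N

Axes along / perpendicular to the incline. W sin 30° = 500 N down-slope; W cos 30° = 866 N into the surface.
Perpendicular: N = W cos 30° − P sin 17° = 866 − 35.08 = 830.9 N.
Along incline: P cos 17° + f = W sin 30° (friction acts up-slope) → f = 500 − 114.8 = 385.2 N.
|f| = 385.2 N ≤ μN = 432.1 N, so the sled is indeed static.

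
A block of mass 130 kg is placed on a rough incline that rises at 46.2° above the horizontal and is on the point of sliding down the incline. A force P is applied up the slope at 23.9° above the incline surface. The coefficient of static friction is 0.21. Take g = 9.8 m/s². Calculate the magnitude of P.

P ≈ 886 N

On the verge of sliding down the incline, friction equals μN and acts up the slope.
Perpendicular: N + P sin 23.9° = W cos 46.2° = 881.8 N.
Along incline: P cos 23.9° + μN = W sin 46.2° with W sin 46.2° = 919.5 N.
Solving the pair for P and N: P = 885.6 N, N = 523 N (and f = μN = 109.8 N).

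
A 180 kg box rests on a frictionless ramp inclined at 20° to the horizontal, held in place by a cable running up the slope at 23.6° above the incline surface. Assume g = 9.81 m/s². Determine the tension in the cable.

Take axes along and perpendicular to the incline. Weight components: W sin 20° = 603.9 N down-slope, W cos 20° = 1659 N into the surface.
Along incline: T cos 23.6° = W sin 20° → T = 659.1 N.
Perpendicular: N = W cos 20° − T sin 23.6° = 1395 N.

T ≈ 659 N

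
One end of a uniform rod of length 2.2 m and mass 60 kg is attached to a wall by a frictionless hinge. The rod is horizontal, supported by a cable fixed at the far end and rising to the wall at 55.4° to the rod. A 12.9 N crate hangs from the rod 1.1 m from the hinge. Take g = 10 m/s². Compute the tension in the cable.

T ≈ 372 N

Take torques about the hinge: T sin 55.4° · 2.2 = 60×10×1.1 + 12.9×1.1 = 674.19 N·m.
So T = 674.19 / (0.8231 × 2.2) = 372.3 N.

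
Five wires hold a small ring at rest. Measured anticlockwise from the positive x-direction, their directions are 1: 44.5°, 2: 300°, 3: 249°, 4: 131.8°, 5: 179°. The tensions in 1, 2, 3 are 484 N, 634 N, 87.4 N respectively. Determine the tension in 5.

Resolve: ΣF_x = 484 cos 44.5° + 634 cos 300° + 87.4 cos 249° + T_4 cos 131.8° + T_5 cos 179° = 0.
        ΣF_y = 484 sin 44.5° + 634 sin 300° + 87.4 sin 249° + T_4 sin 131.8° + T_5 sin 179° = 0.
The known terms sum to (630.9, -291.4) N, so -0.6665 T_4 − 0.9998 T_5 = -630.9 and 0.7455 T_4 + 0.0175 T_5 = 291.4.
Solving simultaneously: T_4 = 382.1 N, T_5 = 376.3 N.

T_5 ≈ 376 N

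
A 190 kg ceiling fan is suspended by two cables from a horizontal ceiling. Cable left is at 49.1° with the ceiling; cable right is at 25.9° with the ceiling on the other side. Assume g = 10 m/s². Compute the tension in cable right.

Weight W = 190 × 10 = 1900 N acts straight down.
Horizontal: T_left cos 49.1° = T_right cos 25.9°  →  T_left = 1.374 T_right.
Vertical: T_left sin 49.1° + T_right sin 25.9° = 1900.
Substituting the horizontal relation into the vertical equation gives 1.475 T_right = 1900, so T_right = 1288 N.

T_right ≈ 1290 N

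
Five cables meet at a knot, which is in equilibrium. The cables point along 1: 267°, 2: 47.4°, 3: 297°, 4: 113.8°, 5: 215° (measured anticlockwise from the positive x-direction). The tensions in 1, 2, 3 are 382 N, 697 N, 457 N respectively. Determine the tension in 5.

T_5 ≈ 502 N

Resolve: ΣF_x = 382 cos 267° + 697 cos 47.4° + 457 cos 297° + T_4 cos 113.8° + T_5 cos 215° = 0.
        ΣF_y = 382 sin 267° + 697 sin 47.4° + 457 sin 297° + T_4 sin 113.8° + T_5 sin 215° = 0.
The known terms sum to (659.3, -275.6) N, so -0.4035 T_4 − 0.8192 T_5 = -659.3 and 0.9150 T_4 − 0.5736 T_5 = 275.6.
Solving simultaneously: T_4 = 615.6 N, T_5 = 501.5 N.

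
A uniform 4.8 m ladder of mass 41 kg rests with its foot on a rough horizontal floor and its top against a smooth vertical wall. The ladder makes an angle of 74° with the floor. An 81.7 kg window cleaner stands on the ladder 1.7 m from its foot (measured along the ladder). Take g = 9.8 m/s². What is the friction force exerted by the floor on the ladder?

Torques about the foot: N_wall · 4.8 sin 74° = 41×9.8×2.4 cos 74° + 81.7×9.8×1.7 cos 74° → N_wall = 138.92 N.
ΣF_x = 0: f_floor = N_wall = 138.92 N.

f ≈ 139 N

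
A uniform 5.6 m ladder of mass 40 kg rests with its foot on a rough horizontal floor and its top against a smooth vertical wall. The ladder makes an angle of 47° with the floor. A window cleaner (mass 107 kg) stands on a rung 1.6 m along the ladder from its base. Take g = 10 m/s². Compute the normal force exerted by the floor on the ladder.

N_floor ≈ 1470 N

ΣF_y = 0: N_floor = 40×10 + 107×10 = 1470 N.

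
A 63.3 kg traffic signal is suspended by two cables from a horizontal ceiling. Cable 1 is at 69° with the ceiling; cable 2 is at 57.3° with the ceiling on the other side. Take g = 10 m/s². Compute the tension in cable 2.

Weight W = 63.3 × 10 = 633 N acts straight down.
Horizontal: T_1 cos 69° = T_2 cos 57.3°  →  T_1 = 1.508 T_2.
Vertical: T_1 sin 69° + T_2 sin 57.3° = 633.
Substituting the horizontal relation into the vertical equation gives 2.249 T_2 = 633, so T_2 = 281.5 N.

T_2 ≈ 281 N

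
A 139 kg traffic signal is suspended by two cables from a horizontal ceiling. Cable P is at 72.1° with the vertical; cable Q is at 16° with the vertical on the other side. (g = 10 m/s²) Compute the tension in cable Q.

T_Q ≈ 1320 N

Angles from the horizontal: cable P is 90° − 72.1° = 17.9°, cable Q is 90° − 16° = 74°.
Weight W = 139 × 10 = 1390 N acts straight down.
Horizontal: T_P cos 17.9° = T_Q cos 74°  →  T_P = 0.2897 T_Q.
Vertical: T_P sin 17.9° + T_Q sin 74° = 1390.
Substituting the horizontal relation into the vertical equation gives 1.05 T_Q = 1390, so T_Q = 1323 N.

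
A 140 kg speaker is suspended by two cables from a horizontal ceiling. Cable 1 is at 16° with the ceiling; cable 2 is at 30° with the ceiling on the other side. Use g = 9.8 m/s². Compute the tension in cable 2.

T_2 ≈ 1830 N

Weight W = 140 × 9.8 = 1372 N acts straight down.
Horizontal: T_1 cos 16° = T_2 cos 30°  →  T_1 = 0.9009 T_2.
Vertical: T_1 sin 16° + T_2 sin 30° = 1372.
Substituting the horizontal relation into the vertical equation gives 0.7483 T_2 = 1372, so T_2 = 1833 N.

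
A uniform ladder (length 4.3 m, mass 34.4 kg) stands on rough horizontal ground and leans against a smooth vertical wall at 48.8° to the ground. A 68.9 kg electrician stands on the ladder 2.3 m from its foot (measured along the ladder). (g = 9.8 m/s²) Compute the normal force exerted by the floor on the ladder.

N_floor ≈ 1010 N

ΣF_y = 0: N_floor = 34.4×9.8 + 68.9×9.8 = 1012.3 N.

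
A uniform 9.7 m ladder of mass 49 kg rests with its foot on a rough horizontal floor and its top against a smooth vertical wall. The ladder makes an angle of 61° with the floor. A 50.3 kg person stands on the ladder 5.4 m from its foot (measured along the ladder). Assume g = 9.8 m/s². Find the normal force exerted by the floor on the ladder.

N_floor ≈ 973 N

ΣF_y = 0: N_floor = 49×9.8 + 50.3×9.8 = 973.14 N.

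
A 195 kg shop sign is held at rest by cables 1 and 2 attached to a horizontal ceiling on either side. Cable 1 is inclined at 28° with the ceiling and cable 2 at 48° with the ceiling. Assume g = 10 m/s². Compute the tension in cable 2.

T_2 ≈ 1770 N

Weight W = 195 × 10 = 1950 N acts straight down.
Horizontal: T_1 cos 28° = T_2 cos 48°  →  T_1 = 0.7578 T_2.
Vertical: T_1 sin 28° + T_2 sin 48° = 1950.
Substituting the horizontal relation into the vertical equation gives 1.099 T_2 = 1950, so T_2 = 1774 N.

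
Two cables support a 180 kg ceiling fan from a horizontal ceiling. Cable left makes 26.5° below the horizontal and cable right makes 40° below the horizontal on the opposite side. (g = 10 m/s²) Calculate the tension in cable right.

T_right ≈ 1760 N

Weight W = 180 × 10 = 1800 N acts straight down.
Horizontal: T_left cos 26.5° = T_right cos 40°  →  T_left = 0.856 T_right.
Vertical: T_left sin 26.5° + T_right sin 40° = 1800.
Substituting the horizontal relation into the vertical equation gives 1.025 T_right = 1800, so T_right = 1757 N.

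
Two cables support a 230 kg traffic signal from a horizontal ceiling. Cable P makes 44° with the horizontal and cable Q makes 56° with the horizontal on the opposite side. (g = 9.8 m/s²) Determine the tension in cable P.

T_P ≈ 1280 N

Weight W = 230 × 9.8 = 2254 N acts straight down.
Horizontal: T_P cos 44° = T_Q cos 56°  →  T_Q = 1.286 T_P.
Vertical: T_P sin 44° + T_Q sin 56° = 2254.
Substituting the horizontal relation into the vertical equation gives 1.761 T_P = 2254, so T_P = 1280 N.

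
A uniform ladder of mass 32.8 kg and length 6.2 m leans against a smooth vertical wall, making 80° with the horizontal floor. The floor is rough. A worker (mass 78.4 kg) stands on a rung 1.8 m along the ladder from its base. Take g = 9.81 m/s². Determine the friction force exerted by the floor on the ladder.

Torques about the foot: N_wall · 6.2 sin 80° = 32.8×9.81×3.1 cos 80° + 78.4×9.81×1.8 cos 80° → N_wall = 67.74 N.
ΣF_x = 0: f_floor = N_wall = 67.74 N.

f ≈ 67.7 N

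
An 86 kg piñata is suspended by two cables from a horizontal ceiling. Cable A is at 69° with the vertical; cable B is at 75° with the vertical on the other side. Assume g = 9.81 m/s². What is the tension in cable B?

Angles from the horizontal: cable A is 90° − 69° = 21°, cable B is 90° − 75° = 15°.
Weight W = 86 × 9.81 = 843.7 N acts straight down.
Horizontal: T_A cos 21° = T_B cos 15°  →  T_A = 1.035 T_B.
Vertical: T_A sin 21° + T_B sin 15° = 843.7.
Substituting the horizontal relation into the vertical equation gives 0.6296 T_B = 843.7, so T_B = 1340 N.

T_B ≈ 1340 N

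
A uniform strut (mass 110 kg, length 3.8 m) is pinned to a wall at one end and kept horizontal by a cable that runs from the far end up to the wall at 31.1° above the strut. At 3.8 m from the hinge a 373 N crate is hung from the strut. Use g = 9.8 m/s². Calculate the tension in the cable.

Take torques about the hinge: T sin 31.1° · 3.8 = 110×9.8×1.9 + 373×3.8 = 3465.6 N·m.
So T = 3465.6 / (0.5165 × 3.8) = 1765.6 N.

T ≈ 1770 N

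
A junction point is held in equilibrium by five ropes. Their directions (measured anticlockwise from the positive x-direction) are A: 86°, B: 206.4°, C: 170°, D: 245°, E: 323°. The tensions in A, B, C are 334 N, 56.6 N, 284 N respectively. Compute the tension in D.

T_D ≈ 103 N

Resolve: ΣF_x = 334 cos 86° + 56.6 cos 206.4° + 284 cos 170° + T_D cos 245° + T_E cos 323° = 0.
        ΣF_y = 334 sin 86° + 56.6 sin 206.4° + 284 sin 170° + T_D sin 245° + T_E sin 323° = 0.
The known terms sum to (-307.1, 357.3) N, so -0.4226 T_D + 0.7986 T_E = 307.1 and -0.9063 T_D − 0.6018 T_E = -357.3.
Solving simultaneously: T_D = 102.8 N, T_E = 438.9 N.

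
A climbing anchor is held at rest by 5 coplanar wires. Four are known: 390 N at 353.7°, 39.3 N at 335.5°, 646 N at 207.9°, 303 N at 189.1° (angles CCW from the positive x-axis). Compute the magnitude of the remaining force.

Sum the known components: ΣF_x = -446.7 N, ΣF_y = -409.3 N.
For equilibrium the remaining force must supply (−ΣF_x, −ΣF_y) = (446.7, 409.3) N.
Magnitude = √((446.7)² + (409.3)²) = 605.9 N; direction = atan2(409.3, 446.7) = 42.5°.

F ≈ 606 N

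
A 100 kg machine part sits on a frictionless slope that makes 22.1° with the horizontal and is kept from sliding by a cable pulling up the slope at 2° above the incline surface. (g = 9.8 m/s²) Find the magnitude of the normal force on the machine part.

N ≈ 895 N

Take axes along and perpendicular to the incline. Weight components: W sin 22.1° = 368.7 N down-slope, W cos 22.1° = 908 N into the surface.
Along incline: T cos 2° = W sin 22.1° → T = 368.9 N.
Perpendicular: N = W cos 22.1° − T sin 2° = 895.1 N.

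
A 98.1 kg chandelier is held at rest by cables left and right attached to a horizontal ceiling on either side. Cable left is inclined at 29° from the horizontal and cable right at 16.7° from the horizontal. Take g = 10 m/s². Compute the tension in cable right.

T_right ≈ 1200 N

Weight W = 98.1 × 10 = 981 N acts straight down.
Horizontal: T_left cos 29° = T_right cos 16.7°  →  T_left = 1.095 T_right.
Vertical: T_left sin 29° + T_right sin 16.7° = 981.
Substituting the horizontal relation into the vertical equation gives 0.8183 T_right = 981, so T_right = 1199 N.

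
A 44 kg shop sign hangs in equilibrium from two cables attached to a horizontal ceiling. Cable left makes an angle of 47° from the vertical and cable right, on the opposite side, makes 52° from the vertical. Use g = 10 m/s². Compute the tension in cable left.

T_left ≈ 351 N

Angles from the horizontal: cable left is 90° − 47° = 43°, cable right is 90° − 52° = 38°.
Weight W = 44 × 10 = 440 N acts straight down.
Horizontal: T_left cos 43° = T_right cos 38°  →  T_right = 0.9281 T_left.
Vertical: T_left sin 43° + T_right sin 38° = 440.
Substituting the horizontal relation into the vertical equation gives 1.253 T_left = 440, so T_left = 351 N.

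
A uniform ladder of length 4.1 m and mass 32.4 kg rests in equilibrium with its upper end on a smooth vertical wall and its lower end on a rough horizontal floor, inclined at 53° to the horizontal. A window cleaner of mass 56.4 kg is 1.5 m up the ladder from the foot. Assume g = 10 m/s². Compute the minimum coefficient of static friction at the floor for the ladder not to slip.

μ_min ≈ 0.313

ΣF_y = 0: N_floor = 32.4×10 + 56.4×10 = 888 N.
Torques about the foot: N_wall · 4.1 sin 53° = 32.4×10×2.05 cos 53° + 56.4×10×1.5 cos 53° → N_wall = 277.57 N.
ΣF_x = 0: f_floor = N_wall = 277.57 N.
μ_min = f_floor / N_floor = 277.57 / 888 = 0.3126.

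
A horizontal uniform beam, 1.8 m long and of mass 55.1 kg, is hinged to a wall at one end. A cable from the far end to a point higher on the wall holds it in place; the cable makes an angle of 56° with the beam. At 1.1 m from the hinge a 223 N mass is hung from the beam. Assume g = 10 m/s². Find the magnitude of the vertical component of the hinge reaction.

|H_y| ≈ 362 N

Take torques about the hinge: T sin 56° · 1.8 = 55.1×10×0.9 + 223×1.1 = 741.2 N·m.
So T = 741.2 / (0.8290 × 1.8) = 496.69 N.
ΣF_y = 0: H_y = (55.1×10 + 223) − T sin 56° = 774 − 411.78 = 362.22 N.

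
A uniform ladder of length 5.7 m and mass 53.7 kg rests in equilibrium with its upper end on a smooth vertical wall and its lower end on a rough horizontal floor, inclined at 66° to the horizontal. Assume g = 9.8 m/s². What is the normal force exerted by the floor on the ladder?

ΣF_y = 0: N_floor = 53.7×9.8 = 526.26 N.

N_floor ≈ 526 N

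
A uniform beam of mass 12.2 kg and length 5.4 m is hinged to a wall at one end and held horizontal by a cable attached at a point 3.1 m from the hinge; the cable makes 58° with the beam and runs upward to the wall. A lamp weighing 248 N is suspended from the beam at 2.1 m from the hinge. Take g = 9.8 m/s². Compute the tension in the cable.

Take torques about the hinge: T sin 58° · 3.1 = 12.2×9.8×2.7 + 248×2.1 = 843.61 N·m.
So T = 843.61 / (0.8480 × 3.1) = 320.89 N.

T ≈ 321 N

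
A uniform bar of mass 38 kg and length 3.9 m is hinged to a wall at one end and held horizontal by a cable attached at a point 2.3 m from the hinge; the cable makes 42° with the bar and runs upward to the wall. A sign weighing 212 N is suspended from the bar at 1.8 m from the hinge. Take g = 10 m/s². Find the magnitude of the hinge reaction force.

|H| ≈ 552 N

Take torques about the hinge: T sin 42° · 2.3 = 38×10×1.95 + 212×1.8 = 1122.6 N·m.
So T = 1122.6 / (0.6691 × 2.3) = 729.43 N.
ΣF_x = 0: H_x = T cos 42° = 542.08 N.
ΣF_y = 0: H_y = (38×10 + 212) − T sin 42° = 592 − 488.09 = 103.91 N.
|H| = √(H_x² + H_y²) = √((542.08)² + (103.91)²) = 551.95 N.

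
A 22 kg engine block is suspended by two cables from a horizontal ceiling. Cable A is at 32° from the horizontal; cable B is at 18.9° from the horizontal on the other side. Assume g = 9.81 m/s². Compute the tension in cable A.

T_A ≈ 263 N

Weight W = 22 × 9.81 = 215.8 N acts straight down.
Horizontal: T_A cos 32° = T_B cos 18.9°  →  T_B = 0.8964 T_A.
Vertical: T_A sin 32° + T_B sin 18.9° = 215.8.
Substituting the horizontal relation into the vertical equation gives 0.8203 T_A = 215.8, so T_A = 263.1 N.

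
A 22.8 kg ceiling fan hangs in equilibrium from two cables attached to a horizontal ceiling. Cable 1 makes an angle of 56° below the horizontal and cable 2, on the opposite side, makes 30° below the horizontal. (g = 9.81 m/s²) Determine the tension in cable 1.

T_1 ≈ 194 N

Weight W = 22.8 × 9.81 = 223.7 N acts straight down.
Horizontal: T_1 cos 56° = T_2 cos 30°  →  T_2 = 0.6457 T_1.
Vertical: T_1 sin 56° + T_2 sin 30° = 223.7.
Substituting the horizontal relation into the vertical equation gives 1.152 T_1 = 223.7, so T_1 = 194.2 N.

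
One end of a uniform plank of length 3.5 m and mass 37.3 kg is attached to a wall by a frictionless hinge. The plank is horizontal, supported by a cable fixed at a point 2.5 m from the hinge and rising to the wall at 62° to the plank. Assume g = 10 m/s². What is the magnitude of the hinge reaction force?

|H| ≈ 178 N

Take torques about the hinge: T sin 62° · 2.5 = 37.3×10×1.75 = 652.75 N·m.
So T = 652.75 / (0.8829 × 2.5) = 295.71 N.
ΣF_x = 0: H_x = T cos 62° = 138.83 N.
ΣF_y = 0: H_y = (37.3×10) − T sin 62° = 373 − 261.1 = 111.9 N.
|H| = √(H_x² + H_y²) = √((138.83)² + (111.9)²) = 178.31 N.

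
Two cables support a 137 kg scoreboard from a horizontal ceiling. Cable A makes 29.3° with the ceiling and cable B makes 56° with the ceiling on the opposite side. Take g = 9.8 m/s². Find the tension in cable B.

T_B ≈ 1170 N

Weight W = 137 × 9.8 = 1343 N acts straight down.
Horizontal: T_A cos 29.3° = T_B cos 56°  →  T_A = 0.6412 T_B.
Vertical: T_A sin 29.3° + T_B sin 56° = 1343.
Substituting the horizontal relation into the vertical equation gives 1.143 T_B = 1343, so T_B = 1175 N.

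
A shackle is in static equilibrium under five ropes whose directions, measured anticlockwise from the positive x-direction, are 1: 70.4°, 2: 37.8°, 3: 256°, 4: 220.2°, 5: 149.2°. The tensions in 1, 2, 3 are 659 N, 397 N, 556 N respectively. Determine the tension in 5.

Resolve: ΣF_x = 659 cos 70.4° + 397 cos 37.8° + 556 cos 256° + T_4 cos 220.2° + T_5 cos 149.2° = 0.
        ΣF_y = 659 sin 70.4° + 397 sin 37.8° + 556 sin 256° + T_4 sin 220.2° + T_5 sin 149.2° = 0.
The known terms sum to (400.2, 324.7) N, so -0.7638 T_4 − 0.8590 T_5 = -400.2 and -0.6455 T_4 + 0.5120 T_5 = -324.7.
Solving simultaneously: T_4 = 511.7 N, T_5 = 10.97 N.

T_5 ≈ 11 N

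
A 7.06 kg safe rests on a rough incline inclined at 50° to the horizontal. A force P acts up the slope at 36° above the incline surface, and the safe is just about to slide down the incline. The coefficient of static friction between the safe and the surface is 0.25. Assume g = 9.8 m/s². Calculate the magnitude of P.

On the verge of sliding down the incline, friction equals μN and acts up the slope.
Perpendicular: N + P sin 36° = W cos 50° = 44.47 N.
Along incline: P cos 36° + μN = W sin 50° with W sin 50° = 53 N.
Solving the pair for P and N: P = 63.26 N, N = 7.29 N (and f = μN = 1.822 N).

P ≈ 63.3 N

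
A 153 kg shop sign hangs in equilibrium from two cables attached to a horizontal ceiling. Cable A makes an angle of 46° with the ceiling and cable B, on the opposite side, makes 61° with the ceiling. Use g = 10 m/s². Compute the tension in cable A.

T_A ≈ 776 N

Weight W = 153 × 10 = 1530 N acts straight down.
Horizontal: T_A cos 46° = T_B cos 61°  →  T_B = 1.433 T_A.
Vertical: T_A sin 46° + T_B sin 61° = 1530.
Substituting the horizontal relation into the vertical equation gives 1.973 T_A = 1530, so T_A = 775.7 N.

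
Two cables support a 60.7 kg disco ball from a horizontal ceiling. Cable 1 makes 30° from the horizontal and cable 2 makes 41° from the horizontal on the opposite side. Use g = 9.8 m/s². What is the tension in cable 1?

T_1 ≈ 475 N

Weight W = 60.7 × 9.8 = 594.9 N acts straight down.
Horizontal: T_1 cos 30° = T_2 cos 41°  →  T_2 = 1.147 T_1.
Vertical: T_1 sin 30° + T_2 sin 41° = 594.9.
Substituting the horizontal relation into the vertical equation gives 1.253 T_1 = 594.9, so T_1 = 474.8 N.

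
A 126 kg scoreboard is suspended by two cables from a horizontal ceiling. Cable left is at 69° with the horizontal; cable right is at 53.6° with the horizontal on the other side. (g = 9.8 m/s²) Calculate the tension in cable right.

Weight W = 126 × 9.8 = 1235 N acts straight down.
Horizontal: T_left cos 69° = T_right cos 53.6°  →  T_left = 1.656 T_right.
Vertical: T_left sin 69° + T_right sin 53.6° = 1235.
Substituting the horizontal relation into the vertical equation gives 2.351 T_right = 1235, so T_right = 525.3 N.

T_right ≈ 525 N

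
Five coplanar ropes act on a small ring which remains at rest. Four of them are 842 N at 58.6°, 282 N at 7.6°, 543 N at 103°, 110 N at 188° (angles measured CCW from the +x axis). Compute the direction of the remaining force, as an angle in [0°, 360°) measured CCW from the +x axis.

θ ≈ 249°

Sum the known components: ΣF_x = 487.1 N, ΣF_y = 1270 N.
For equilibrium the remaining force must supply (−ΣF_x, −ΣF_y) = (-487.1, -1270) N.
Magnitude = √((-487.1)² + (-1270)²) = 1360 N; direction = atan2(-1270, -487.1) = 249.0°.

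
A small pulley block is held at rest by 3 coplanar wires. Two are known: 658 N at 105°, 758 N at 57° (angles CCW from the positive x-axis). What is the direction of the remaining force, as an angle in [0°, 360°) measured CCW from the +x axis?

Sum the known components: ΣF_x = 242.5 N, ΣF_y = 1271 N.
For equilibrium the remaining force must supply (−ΣF_x, −ΣF_y) = (-242.5, -1271) N.
Magnitude = √((-242.5)² + (-1271)²) = 1294 N; direction = atan2(-1271, -242.5) = 259.2°.

θ ≈ 259°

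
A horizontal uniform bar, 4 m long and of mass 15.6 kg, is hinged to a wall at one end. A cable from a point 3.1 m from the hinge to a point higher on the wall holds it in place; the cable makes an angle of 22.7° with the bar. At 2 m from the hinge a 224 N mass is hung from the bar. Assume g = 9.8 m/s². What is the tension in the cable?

T ≈ 630 N

Take torques about the hinge: T sin 22.7° · 3.1 = 15.6×9.8×2 + 224×2 = 753.76 N·m.
So T = 753.76 / (0.3859 × 3.1) = 630.07 N.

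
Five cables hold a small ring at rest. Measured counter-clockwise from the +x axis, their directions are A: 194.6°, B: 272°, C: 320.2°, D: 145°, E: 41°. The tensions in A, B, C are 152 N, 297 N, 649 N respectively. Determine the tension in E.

T_E ≈ 420 N

Resolve: ΣF_x = 152 cos 194.6° + 297 cos 272° + 649 cos 320.2° + T_D cos 145° + T_E cos 41° = 0.
        ΣF_y = 152 sin 194.6° + 297 sin 272° + 649 sin 320.2° + T_D sin 145° + T_E sin 41° = 0.
The known terms sum to (361.9, -750.6) N, so -0.8192 T_D + 0.7547 T_E = -361.9 and 0.5736 T_D + 0.6561 T_E = 750.6.
Solving simultaneously: T_D = 828.5 N, T_E = 419.7 N.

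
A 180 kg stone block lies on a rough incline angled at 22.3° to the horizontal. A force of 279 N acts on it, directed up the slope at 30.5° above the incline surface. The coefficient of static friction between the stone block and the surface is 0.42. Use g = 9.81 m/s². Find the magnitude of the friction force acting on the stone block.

f ≈ 430 N

Axes along / perpendicular to the incline. W sin 22.3° = 670 N down-slope; W cos 22.3° = 1634 N into the surface.
Perpendicular: N = W cos 22.3° − P sin 30.5° = 1634 − 141.6 = 1492 N.
Along incline: P cos 30.5° + f = W sin 22.3° (friction acts up-slope) → f = 670 − 240.4 = 429.6 N.
|f| = 429.6 N ≤ μN = 626.7 N, so the stone block is indeed static.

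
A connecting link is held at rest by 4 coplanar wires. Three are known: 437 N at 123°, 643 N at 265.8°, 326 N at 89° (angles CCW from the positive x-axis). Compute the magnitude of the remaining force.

F ≈ 284 N

Sum the known components: ΣF_x = -279.4 N, ΣF_y = 51.18 N.
For equilibrium the remaining force must supply (−ΣF_x, −ΣF_y) = (279.4, -51.18) N.
Magnitude = √((279.4)² + (-51.18)²) = 284.1 N; direction = atan2(-51.18, 279.4) = 349.6°.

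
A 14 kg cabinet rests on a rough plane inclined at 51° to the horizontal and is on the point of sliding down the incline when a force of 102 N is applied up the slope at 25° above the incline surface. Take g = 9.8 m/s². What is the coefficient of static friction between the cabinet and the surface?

μ ≈ 0.328

On the verge of sliding down the incline, friction is at its maximum μN and acts up the slope.
Perpendicular to incline: N = W cos 51° − P sin 25° = 86.34 − 43.11 = 43.24 N.
Along incline: P cos 25° + μN = W sin 51° → μ = (W sin 51° − P cos 25°) / N = 0.328.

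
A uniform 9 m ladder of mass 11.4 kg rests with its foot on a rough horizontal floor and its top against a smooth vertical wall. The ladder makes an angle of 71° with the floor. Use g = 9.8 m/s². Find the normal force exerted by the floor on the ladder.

N_floor ≈ 112 N

ΣF_y = 0: N_floor = 11.4×9.8 = 111.72 N.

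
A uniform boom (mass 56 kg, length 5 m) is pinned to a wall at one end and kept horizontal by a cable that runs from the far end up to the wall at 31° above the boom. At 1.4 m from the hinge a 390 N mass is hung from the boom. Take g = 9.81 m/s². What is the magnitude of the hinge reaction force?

Take torques about the hinge: T sin 31° · 5 = 56×9.81×2.5 + 390×1.4 = 1919.4 N·m.
So T = 1919.4 / (0.5150 × 5) = 745.34 N.
ΣF_x = 0: H_x = T cos 31° = 638.88 N.
ΣF_y = 0: H_y = (56×9.81 + 390) − T sin 31° = 939.36 − 383.88 = 555.48 N.
|H| = √(H_x² + H_y²) = √((638.88)² + (555.48)²) = 846.6 N.

|H| ≈ 847 N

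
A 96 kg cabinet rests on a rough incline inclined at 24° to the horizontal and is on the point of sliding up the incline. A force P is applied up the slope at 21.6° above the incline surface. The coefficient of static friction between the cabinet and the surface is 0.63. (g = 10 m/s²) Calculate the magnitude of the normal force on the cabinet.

N ≈ 578 N

On the verge of sliding up the incline, friction equals μN and acts down the slope.
Perpendicular: N + P sin 21.6° = W cos 24° = 877 N.
Along incline: P cos 21.6° = W sin 24° + μN  with W sin 24° = 390.5 N.
Solving the pair for P and N: P = 811.7 N, N = 578.2 N (and f = μN = 364.3 N).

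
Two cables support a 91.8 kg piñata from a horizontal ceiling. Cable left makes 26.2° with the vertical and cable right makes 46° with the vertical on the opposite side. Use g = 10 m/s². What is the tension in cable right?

T_right ≈ 426 N

Angles from the horizontal: cable left is 90° − 26.2° = 63.8°, cable right is 90° − 46° = 44°.
Weight W = 91.8 × 10 = 918 N acts straight down.
Horizontal: T_left cos 63.8° = T_right cos 44°  →  T_left = 1.629 T_right.
Vertical: T_left sin 63.8° + T_right sin 44° = 918.
Substituting the horizontal relation into the vertical equation gives 2.157 T_right = 918, so T_right = 425.7 N.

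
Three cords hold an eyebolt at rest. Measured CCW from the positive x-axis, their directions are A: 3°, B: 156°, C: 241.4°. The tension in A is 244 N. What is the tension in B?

Resolve: ΣF_x = 244 cos 3° + T_B cos 156° + T_C cos 241.4° = 0.
        ΣF_y = 244 sin 3° + T_B sin 156° + T_C sin 241.4° = 0.
The known terms sum to (243.7, 12.77) N, so -0.9135 T_B − 0.4787 T_C = -243.7 and 0.4067 T_B − 0.8780 T_C = -12.77.
Solving simultaneously: T_B = 208.5 N, T_C = 111.1 N.

T_B ≈ 208 N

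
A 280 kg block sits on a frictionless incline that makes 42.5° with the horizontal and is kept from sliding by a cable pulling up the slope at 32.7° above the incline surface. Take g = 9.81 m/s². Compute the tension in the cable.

T ≈ 2210 N

Take axes along and perpendicular to the incline. Weight components: W sin 42.5° = 1856 N down-slope, W cos 42.5° = 2025 N into the surface.
Along incline: T cos 32.7° = W sin 42.5° → T = 2205 N.
Perpendicular: N = W cos 42.5° − T sin 32.7° = 833.8 N.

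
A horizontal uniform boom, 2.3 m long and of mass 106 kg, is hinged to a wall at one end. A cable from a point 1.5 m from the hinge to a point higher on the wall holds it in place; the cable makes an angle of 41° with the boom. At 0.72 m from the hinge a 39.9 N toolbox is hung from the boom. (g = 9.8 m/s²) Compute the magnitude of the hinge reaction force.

Take torques about the hinge: T sin 41° · 1.5 = 106×9.8×1.15 + 39.9×0.72 = 1223.3 N·m.
So T = 1223.3 / (0.6561 × 1.5) = 1243.1 N.
ΣF_x = 0: H_x = T cos 41° = 938.2 N.
ΣF_y = 0: H_y = (106×9.8 + 39.9) − T sin 41° = 1078.7 − 815.57 = 263.13 N.
|H| = √(H_x² + H_y²) = √((938.2)² + (263.13)²) = 974.4 N.

|H| ≈ 974 N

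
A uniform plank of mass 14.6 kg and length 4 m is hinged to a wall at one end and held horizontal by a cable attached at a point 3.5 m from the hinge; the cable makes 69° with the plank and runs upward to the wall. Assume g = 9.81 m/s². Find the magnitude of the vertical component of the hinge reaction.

|H_y| ≈ 61.4 N

Take torques about the hinge: T sin 69° · 3.5 = 14.6×9.81×2 = 286.45 N·m.
So T = 286.45 / (0.9336 × 3.5) = 87.666 N.
ΣF_y = 0: H_y = (14.6×9.81) − T sin 69° = 143.23 − 81.843 = 61.383 N.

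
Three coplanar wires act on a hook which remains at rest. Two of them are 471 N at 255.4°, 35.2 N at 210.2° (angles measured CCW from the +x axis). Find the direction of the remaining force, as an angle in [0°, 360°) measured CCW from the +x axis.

θ ≈ 72.5°

Sum the known components: ΣF_x = -149.1 N, ΣF_y = -473.5 N.
For equilibrium the remaining force must supply (−ΣF_x, −ΣF_y) = (149.1, 473.5) N.
Magnitude = √((149.1)² + (473.5)²) = 496.4 N; direction = atan2(473.5, 149.1) = 72.5°.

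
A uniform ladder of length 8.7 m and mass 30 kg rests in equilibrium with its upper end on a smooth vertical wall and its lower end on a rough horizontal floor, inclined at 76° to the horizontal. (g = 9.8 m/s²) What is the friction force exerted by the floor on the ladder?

Torques about the foot: N_wall · 8.7 sin 76° = 30×9.8×4.35 cos 76° → N_wall = 36.651 N.
ΣF_x = 0: f_floor = N_wall = 36.651 N.

f ≈ 36.7 N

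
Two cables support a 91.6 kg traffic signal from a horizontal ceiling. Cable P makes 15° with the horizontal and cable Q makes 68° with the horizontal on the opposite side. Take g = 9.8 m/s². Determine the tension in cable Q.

T_Q ≈ 874 N

Weight W = 91.6 × 9.8 = 897.7 N acts straight down.
Horizontal: T_P cos 15° = T_Q cos 68°  →  T_P = 0.3878 T_Q.
Vertical: T_P sin 15° + T_Q sin 68° = 897.7.
Substituting the horizontal relation into the vertical equation gives 1.028 T_Q = 897.7, so T_Q = 873.6 N.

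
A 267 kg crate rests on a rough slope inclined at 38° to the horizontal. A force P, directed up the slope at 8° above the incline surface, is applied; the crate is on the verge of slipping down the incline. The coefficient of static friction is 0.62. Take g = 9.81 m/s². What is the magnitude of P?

P ≈ 368 N

On the verge of sliding down the incline, friction equals μN and acts up the slope.
Perpendicular: N + P sin 8° = W cos 38° = 2064 N.
Along incline: P cos 8° + μN = W sin 38° with W sin 38° = 1613 N.
Solving the pair for P and N: P = 368.3 N, N = 2013 N (and f = μN = 1248 N).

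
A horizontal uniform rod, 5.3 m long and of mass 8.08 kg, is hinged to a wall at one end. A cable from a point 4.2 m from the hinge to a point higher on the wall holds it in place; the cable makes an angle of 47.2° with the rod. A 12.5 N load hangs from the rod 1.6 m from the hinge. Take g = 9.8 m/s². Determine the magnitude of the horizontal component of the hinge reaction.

H_x ≈ 50.7 N

Take torques about the hinge: T sin 47.2° · 4.2 = 8.08×9.8×2.65 + 12.5×1.6 = 229.84 N·m.
So T = 229.84 / (0.7337 × 4.2) = 74.582 N.
ΣF_x = 0: H_x = T cos 47.2° = 50.674 N.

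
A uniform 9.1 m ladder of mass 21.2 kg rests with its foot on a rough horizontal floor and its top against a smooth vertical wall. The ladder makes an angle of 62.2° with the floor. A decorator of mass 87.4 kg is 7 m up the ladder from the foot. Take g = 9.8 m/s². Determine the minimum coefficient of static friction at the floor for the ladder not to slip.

ΣF_y = 0: N_floor = 21.2×9.8 + 87.4×9.8 = 1064.3 N.
Torques about the foot: N_wall · 9.1 sin 62.2° = 21.2×9.8×4.55 cos 62.2° + 87.4×9.8×7 cos 62.2° → N_wall = 402.15 N.
ΣF_x = 0: f_floor = N_wall = 402.15 N.
μ_min = f_floor / N_floor = 402.15 / 1064.3 = 0.3779.

μ_min ≈ 0.378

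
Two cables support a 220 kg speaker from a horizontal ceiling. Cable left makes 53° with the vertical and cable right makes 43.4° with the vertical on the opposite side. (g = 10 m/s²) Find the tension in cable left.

T_left ≈ 1520 N

Angles from the horizontal: cable left is 90° − 53° = 37°, cable right is 90° − 43.4° = 46.6°.
Weight W = 220 × 10 = 2200 N acts straight down.
Horizontal: T_left cos 37° = T_right cos 46.6°  →  T_right = 1.162 T_left.
Vertical: T_left sin 37° + T_right sin 46.6° = 2200.
Substituting the horizontal relation into the vertical equation gives 1.446 T_left = 2200, so T_left = 1521 N.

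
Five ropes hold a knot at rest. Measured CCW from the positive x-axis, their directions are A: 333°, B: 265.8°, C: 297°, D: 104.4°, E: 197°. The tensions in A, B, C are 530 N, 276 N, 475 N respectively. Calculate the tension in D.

T_D ≈ 1090 N

Resolve: ΣF_x = 530 cos 333° + 276 cos 265.8° + 475 cos 297° + T_D cos 104.4° + T_E cos 197° = 0.
        ΣF_y = 530 sin 333° + 276 sin 265.8° + 475 sin 297° + T_D sin 104.4° + T_E sin 197° = 0.
The known terms sum to (667.7, -939.1) N, so -0.2487 T_D − 0.9563 T_E = -667.7 and 0.9686 T_D − 0.2924 T_E = 939.1.
Solving simultaneously: T_D = 1094 N, T_E = 413.6 N.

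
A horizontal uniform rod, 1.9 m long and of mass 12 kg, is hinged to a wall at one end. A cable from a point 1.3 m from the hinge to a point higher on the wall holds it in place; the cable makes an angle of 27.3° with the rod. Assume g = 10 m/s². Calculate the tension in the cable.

T ≈ 191 N

Take torques about the hinge: T sin 27.3° · 1.3 = 12×10×0.95 = 114 N·m.
So T = 114 / (0.4586 × 1.3) = 191.2 N.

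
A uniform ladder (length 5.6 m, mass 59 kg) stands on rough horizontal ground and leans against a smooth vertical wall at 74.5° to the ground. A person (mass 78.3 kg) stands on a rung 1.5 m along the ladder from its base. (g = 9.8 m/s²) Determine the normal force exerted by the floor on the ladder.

ΣF_y = 0: N_floor = 59×9.8 + 78.3×9.8 = 1345.5 N.

N_floor ≈ 1350 N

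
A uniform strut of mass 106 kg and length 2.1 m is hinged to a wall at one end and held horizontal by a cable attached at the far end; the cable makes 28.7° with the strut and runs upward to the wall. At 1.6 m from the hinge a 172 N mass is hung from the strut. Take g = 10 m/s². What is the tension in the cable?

T ≈ 1380 N

Take torques about the hinge: T sin 28.7° · 2.1 = 106×10×1.05 + 172×1.6 = 1388.2 N·m.
So T = 1388.2 / (0.4802 × 2.1) = 1376.5 N.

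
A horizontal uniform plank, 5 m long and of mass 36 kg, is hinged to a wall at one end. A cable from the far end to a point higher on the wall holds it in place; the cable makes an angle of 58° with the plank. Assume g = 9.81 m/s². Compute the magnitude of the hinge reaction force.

Take torques about the hinge: T sin 58° · 5 = 36×9.81×2.5 = 882.9 N·m.
So T = 882.9 / (0.8480 × 5) = 208.22 N.
ΣF_x = 0: H_x = T cos 58° = 110.34 N.
ΣF_y = 0: H_y = (36×9.81) − T sin 58° = 353.16 − 176.58 = 176.58 N.
|H| = √(H_x² + H_y²) = √((110.34)² + (176.58)²) = 208.22 N.

|H| ≈ 208 N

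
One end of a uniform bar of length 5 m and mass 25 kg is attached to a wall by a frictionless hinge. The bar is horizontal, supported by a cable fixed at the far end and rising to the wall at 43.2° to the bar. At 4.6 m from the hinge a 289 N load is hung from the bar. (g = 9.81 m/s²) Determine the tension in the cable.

T ≈ 568 N

Take torques about the hinge: T sin 43.2° · 5 = 25×9.81×2.5 + 289×4.6 = 1942.5 N·m.
So T = 1942.5 / (0.6845 × 5) = 567.54 N.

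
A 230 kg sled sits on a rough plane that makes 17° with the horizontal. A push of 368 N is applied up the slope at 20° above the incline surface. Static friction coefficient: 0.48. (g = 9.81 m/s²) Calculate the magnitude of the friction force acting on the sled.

Axes along / perpendicular to the incline. W sin 17° = 659.7 N down-slope; W cos 17° = 2158 N into the surface.
Perpendicular: N = W cos 17° − P sin 20° = 2158 − 125.9 = 2032 N.
Along incline: P cos 20° + f = W sin 17° (friction acts up-slope) → f = 659.7 − 345.8 = 313.9 N.
|f| = 313.9 N ≤ μN = 975.3 N, so the sled is indeed static.

f ≈ 314 N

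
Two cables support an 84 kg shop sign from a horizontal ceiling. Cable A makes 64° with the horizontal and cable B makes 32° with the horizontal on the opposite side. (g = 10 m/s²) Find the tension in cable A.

Weight W = 84 × 10 = 840 N acts straight down.
Horizontal: T_A cos 64° = T_B cos 32°  →  T_B = 0.5169 T_A.
Vertical: T_A sin 64° + T_B sin 32° = 840.
Substituting the horizontal relation into the vertical equation gives 1.173 T_A = 840, so T_A = 716.3 N.

T_A ≈ 716 N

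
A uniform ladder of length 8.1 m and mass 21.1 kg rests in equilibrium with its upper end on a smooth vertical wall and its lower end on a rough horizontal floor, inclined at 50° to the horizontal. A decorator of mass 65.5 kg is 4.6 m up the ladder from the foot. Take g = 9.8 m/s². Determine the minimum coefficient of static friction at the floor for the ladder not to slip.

ΣF_y = 0: N_floor = 21.1×9.8 + 65.5×9.8 = 848.68 N.
Torques about the foot: N_wall · 8.1 sin 50° = 21.1×9.8×4.05 cos 50° + 65.5×9.8×4.6 cos 50° → N_wall = 392.64 N.
ΣF_x = 0: f_floor = N_wall = 392.64 N.
μ_min = f_floor / N_floor = 392.64 / 848.68 = 0.4626.

μ_min ≈ 0.463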